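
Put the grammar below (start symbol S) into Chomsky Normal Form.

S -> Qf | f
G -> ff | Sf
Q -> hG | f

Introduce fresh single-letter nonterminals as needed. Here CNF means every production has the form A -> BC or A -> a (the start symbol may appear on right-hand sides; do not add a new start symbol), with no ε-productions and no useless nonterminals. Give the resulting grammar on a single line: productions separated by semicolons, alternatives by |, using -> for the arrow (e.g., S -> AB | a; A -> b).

No ε-productions.
No unit productions to eliminate.
TERM: introduce A -> f, B -> h and substitute in every rule of length ≥2.

S -> f | QA; A -> f; B -> h; G -> AA | SA; Q -> f | BG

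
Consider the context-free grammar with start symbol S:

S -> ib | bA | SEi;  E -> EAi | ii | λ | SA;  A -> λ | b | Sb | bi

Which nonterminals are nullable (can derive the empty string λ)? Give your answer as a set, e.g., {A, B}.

Directly nullable (have an ε-rule): {A, E}.
Not nullable: S — each has a terminal in every rule's right-hand side or depends on a non-nullable symbol.

{A, E}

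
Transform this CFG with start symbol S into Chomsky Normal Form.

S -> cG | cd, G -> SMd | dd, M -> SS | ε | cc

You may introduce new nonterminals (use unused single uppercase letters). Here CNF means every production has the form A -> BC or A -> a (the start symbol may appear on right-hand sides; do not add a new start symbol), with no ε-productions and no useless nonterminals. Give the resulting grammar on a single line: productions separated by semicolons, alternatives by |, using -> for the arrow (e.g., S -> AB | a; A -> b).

Nullable: {M}; after ε-elimination: S -> cG | cd; G -> Sd | dd | SMd; M -> SS | cc.
No unit productions to eliminate.
TERM: introduce B -> c, A -> d and substitute in every rule of length ≥2.
BIN: G -> SMA becomes G -> SC, C -> MA.

S -> BA | BG; A -> d; B -> c; C -> MA; G -> AA | SA | SC; M -> BB | SS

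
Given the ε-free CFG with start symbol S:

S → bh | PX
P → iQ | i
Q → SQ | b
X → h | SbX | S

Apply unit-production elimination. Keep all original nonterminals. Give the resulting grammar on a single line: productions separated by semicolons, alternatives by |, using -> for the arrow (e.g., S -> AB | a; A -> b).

S -> PX | bh; P -> i | iQ; Q -> b | SQ; X -> h | PX | bh | SbX

Unit productions: X->S.
Unit pairs (A ⇒* B via units): (X,S).
S: inherits non-unit rules of {S} → PX | bh.
P: inherits non-unit rules of {P} → i | iQ.
Q: inherits non-unit rules of {Q} → SQ | b.
X: inherits non-unit rules of {S, X} → PX | SbX | bh | h.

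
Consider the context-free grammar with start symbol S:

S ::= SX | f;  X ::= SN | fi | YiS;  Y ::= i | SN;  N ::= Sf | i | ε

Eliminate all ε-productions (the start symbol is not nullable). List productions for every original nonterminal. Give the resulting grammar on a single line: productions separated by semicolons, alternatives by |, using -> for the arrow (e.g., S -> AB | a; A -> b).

S -> f | SX; N -> i | Sf; X -> S | SN | fi | YiS; Y -> S | i | SN

Nullable set: {N}.
Drop N -> ε.
X -> SN: N nullable, giving S | SN.
Y -> SN: N nullable, giving S | SN.
Unchanged (no nullable symbols): S -> SX; S -> f; N -> Sf; N -> i; X -> YiS; X -> fi; Y -> i.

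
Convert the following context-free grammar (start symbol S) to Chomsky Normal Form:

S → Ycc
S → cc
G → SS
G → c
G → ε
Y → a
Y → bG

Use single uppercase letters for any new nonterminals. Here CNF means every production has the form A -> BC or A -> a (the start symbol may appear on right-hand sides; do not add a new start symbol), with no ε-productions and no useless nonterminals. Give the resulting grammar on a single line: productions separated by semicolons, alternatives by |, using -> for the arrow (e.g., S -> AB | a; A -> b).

Nullable: {G}; after ε-elimination: S -> cc | Ycc; G -> c | SS; Y -> a | b | bG.
No unit productions to eliminate.
TERM: introduce B -> b, A -> c and substitute in every rule of length ≥2.
BIN: S -> YAA becomes S -> YC, C -> AA.

S -> AA | YC; A -> c; B -> b; C -> AA; G -> c | SS; Y -> a | b | BG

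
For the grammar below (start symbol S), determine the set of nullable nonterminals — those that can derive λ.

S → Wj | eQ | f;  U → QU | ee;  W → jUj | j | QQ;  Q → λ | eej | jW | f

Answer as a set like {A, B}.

{Q, W}

Directly nullable (have an ε-rule): {Q}.
W is nullable via W -> QQ (every symbol on the right is already known nullable).
Not nullable: S, U — each has a terminal in every rule's right-hand side or depends on a non-nullable symbol.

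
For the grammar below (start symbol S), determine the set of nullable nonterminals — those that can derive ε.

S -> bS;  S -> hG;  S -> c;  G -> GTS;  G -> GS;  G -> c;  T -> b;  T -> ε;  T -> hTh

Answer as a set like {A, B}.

Directly nullable (have an ε-rule): {T}.
Not nullable: G, S — each has a terminal in every rule's right-hand side or depends on a non-nullable symbol.

{T}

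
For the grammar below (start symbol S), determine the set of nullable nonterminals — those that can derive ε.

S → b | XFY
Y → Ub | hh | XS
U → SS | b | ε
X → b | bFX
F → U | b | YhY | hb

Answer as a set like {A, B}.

Directly nullable (have an ε-rule): {U}.
F is nullable via F -> U (every symbol on the right is already known nullable).
Not nullable: S, X, Y — each has a terminal in every rule's right-hand side or depends on a non-nullable symbol.

{F, U}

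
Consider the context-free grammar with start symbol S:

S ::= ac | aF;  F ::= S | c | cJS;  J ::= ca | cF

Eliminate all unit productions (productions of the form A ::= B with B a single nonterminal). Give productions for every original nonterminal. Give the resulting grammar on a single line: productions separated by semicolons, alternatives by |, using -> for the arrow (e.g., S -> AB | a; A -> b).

S -> aF | ac; F -> c | aF | ac | cJS; J -> cF | ca

Unit productions: F->S.
Unit pairs (A ⇒* B via units): (F,S).
S: inherits non-unit rules of {S} → aF | ac.
F: inherits non-unit rules of {F, S} → aF | ac | c | cJS.
J: inherits non-unit rules of {J} → cF | ca.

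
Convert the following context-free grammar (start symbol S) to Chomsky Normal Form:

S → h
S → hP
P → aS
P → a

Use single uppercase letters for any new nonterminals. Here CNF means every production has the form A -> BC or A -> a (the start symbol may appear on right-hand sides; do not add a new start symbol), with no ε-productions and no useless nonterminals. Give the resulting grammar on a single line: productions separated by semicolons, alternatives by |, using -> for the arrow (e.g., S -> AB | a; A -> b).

No ε-productions.
No unit productions to eliminate.
TERM: introduce A -> a, B -> h and substitute in every rule of length ≥2.

S -> h | BP; A -> a; B -> h; P -> a | AS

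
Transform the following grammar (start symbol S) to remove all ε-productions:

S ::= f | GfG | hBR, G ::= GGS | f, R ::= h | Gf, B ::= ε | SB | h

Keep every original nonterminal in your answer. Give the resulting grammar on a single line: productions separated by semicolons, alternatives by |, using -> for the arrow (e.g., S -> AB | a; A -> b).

Nullable set: {B}.
S -> hBR: B nullable, giving hBR | hR.
Drop B -> ε.
B -> SB: B nullable, giving S | SB.
Unchanged (no nullable symbols): S -> GfG; S -> f; B -> h; G -> GGS; G -> f; R -> Gf; R -> h.

S -> f | hR | GfG | hBR; B -> S | h | SB; G -> f | GGS; R -> h | Gf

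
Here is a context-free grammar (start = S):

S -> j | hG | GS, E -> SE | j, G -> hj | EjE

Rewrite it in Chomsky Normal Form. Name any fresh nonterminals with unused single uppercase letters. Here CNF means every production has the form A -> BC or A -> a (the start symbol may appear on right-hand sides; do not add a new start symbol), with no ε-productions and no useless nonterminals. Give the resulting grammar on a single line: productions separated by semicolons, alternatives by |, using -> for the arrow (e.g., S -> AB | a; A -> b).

No ε-productions.
No unit productions to eliminate.
TERM: introduce B -> h, A -> j and substitute in every rule of length ≥2.
BIN: G -> EAE becomes G -> EC, C -> AE.

S -> j | BG | GS; A -> j; B -> h; C -> AE; E -> j | SE; G -> BA | EC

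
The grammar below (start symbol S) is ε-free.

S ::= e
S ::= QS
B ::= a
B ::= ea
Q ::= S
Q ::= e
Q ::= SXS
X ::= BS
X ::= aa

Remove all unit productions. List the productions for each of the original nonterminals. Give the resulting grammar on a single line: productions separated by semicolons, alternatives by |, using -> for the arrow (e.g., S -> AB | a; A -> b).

Unit productions: Q->S.
Unit pairs (A ⇒* B via units): (Q,S).
S: inherits non-unit rules of {S} → QS | e.
B: inherits non-unit rules of {B} → a | ea.
Q: inherits non-unit rules of {Q, S} → QS | SXS | e.
X: inherits non-unit rules of {X} → BS | aa.

S -> e | QS; B -> a | ea; Q -> e | QS | SXS; X -> BS | aa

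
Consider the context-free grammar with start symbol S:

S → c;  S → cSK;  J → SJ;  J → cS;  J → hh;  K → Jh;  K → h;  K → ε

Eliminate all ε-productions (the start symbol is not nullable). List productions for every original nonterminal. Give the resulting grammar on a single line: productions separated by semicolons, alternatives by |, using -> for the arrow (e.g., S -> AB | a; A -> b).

S -> c | cS | cSK; J -> SJ | cS | hh; K -> h | Jh

Nullable set: {K}.
S -> cSK: K nullable, giving cS | cSK.
Drop K -> ε.
Unchanged (no nullable symbols): S -> c; J -> SJ; J -> cS; J -> hh; K -> Jh; K -> h.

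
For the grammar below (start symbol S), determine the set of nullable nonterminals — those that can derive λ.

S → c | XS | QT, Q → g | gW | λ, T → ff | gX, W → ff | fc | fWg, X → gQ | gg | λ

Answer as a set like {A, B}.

{Q, X}

Directly nullable (have an ε-rule): {Q, X}.
Not nullable: S, T, W — each has a terminal in every rule's right-hand side or depends on a non-nullable symbol.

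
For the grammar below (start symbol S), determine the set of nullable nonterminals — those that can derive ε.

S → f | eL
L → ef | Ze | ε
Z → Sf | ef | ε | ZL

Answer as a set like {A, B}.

Directly nullable (have an ε-rule): {L, Z}.
Not nullable: S — each has a terminal in every rule's right-hand side or depends on a non-nullable symbol.

{L, Z}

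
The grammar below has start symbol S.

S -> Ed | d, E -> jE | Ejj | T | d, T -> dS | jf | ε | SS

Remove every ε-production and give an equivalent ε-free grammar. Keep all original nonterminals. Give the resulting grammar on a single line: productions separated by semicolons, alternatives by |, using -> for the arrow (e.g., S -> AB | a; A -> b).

Nullable set: {E, T}.
S -> Ed: E nullable, giving Ed | d.
E -> Ejj: E nullable, giving Ejj | jj.
E -> T: T nullable, giving T.
E -> jE: E nullable, giving j | jE.
Drop T -> ε.
Unchanged (no nullable symbols): S -> d; E -> d; T -> SS; T -> dS; T -> jf.

S -> d | Ed; E -> T | d | j | jE | jj | Ejj; T -> SS | dS | jf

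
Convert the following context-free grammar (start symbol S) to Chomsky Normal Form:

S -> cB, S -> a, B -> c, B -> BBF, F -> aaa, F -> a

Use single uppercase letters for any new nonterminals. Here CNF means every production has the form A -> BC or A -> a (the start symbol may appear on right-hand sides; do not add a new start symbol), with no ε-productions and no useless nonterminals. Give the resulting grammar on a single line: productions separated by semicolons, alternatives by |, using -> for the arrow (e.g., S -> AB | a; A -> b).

S -> a | CB; A -> a; B -> c | BD; C -> c; D -> BF; E -> AA; F -> a | AE

No ε-productions.
No unit productions to eliminate.
TERM: introduce A -> a, C -> c and substitute in every rule of length ≥2.
BIN: B -> BBF becomes B -> BD, D -> BF; F -> AAA becomes F -> AE, E -> AA.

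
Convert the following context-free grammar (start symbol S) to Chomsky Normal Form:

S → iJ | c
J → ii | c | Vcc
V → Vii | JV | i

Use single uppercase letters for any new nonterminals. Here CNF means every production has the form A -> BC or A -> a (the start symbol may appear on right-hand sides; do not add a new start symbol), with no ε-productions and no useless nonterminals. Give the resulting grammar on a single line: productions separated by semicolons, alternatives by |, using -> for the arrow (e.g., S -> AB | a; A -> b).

No ε-productions.
No unit productions to eliminate.
TERM: introduce A -> c, B -> i and substitute in every rule of length ≥2.
BIN: J -> VAA becomes J -> VC, C -> AA; V -> VBB becomes V -> VD, D -> BB.

S -> c | BJ; A -> c; B -> i; C -> AA; D -> BB; J -> c | BB | VC; V -> i | JV | VD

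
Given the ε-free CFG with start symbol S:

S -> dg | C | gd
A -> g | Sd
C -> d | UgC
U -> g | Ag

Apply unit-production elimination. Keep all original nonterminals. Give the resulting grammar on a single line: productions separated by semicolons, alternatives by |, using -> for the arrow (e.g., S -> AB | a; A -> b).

S -> d | dg | gd | UgC; A -> g | Sd; C -> d | UgC; U -> g | Ag

Unit productions: S->C.
Unit pairs (A ⇒* B via units): (S,C).
S: inherits non-unit rules of {C, S} → UgC | d | dg | gd.
A: inherits non-unit rules of {A} → Sd | g.
C: inherits non-unit rules of {C} → UgC | d.
U: inherits non-unit rules of {U} → Ag | g.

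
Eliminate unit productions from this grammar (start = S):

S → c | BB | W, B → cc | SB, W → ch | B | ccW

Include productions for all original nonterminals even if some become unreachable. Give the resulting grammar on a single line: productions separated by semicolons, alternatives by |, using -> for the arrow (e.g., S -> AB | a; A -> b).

S -> c | BB | SB | cc | ch | ccW; B -> SB | cc; W -> SB | cc | ch | ccW

Unit productions: S->W, W->B.
Unit pairs (A ⇒* B via units): (S,B), (S,W), (W,B).
S: inherits non-unit rules of {B, S, W} → BB | SB | c | cc | ccW | ch.
B: inherits non-unit rules of {B} → SB | cc.
W: inherits non-unit rules of {B, W} → SB | cc | ccW | ch.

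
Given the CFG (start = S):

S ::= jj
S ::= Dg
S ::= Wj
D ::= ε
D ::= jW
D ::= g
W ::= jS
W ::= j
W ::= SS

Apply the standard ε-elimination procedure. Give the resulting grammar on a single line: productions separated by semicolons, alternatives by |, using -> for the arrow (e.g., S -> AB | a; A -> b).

Nullable set: {D}.
S -> Dg: D nullable, giving Dg | g.
Drop D -> ε.
Unchanged (no nullable symbols): S -> Wj; S -> jj; D -> g; D -> jW; W -> SS; W -> j; W -> jS.

S -> g | Dg | Wj | jj; D -> g | jW; W -> j | SS | jS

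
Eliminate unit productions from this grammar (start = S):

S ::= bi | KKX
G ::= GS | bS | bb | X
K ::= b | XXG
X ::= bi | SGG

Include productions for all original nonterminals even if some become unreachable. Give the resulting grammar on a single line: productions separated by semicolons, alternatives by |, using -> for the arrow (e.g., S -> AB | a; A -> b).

Unit productions: G->X.
Unit pairs (A ⇒* B via units): (G,X).
S: inherits non-unit rules of {S} → KKX | bi.
G: inherits non-unit rules of {G, X} → GS | SGG | bS | bb | bi.
K: inherits non-unit rules of {K} → XXG | b.
X: inherits non-unit rules of {X} → SGG | bi.

S -> bi | KKX; G -> GS | bS | bb | bi | SGG; K -> b | XXG; X -> bi | SGG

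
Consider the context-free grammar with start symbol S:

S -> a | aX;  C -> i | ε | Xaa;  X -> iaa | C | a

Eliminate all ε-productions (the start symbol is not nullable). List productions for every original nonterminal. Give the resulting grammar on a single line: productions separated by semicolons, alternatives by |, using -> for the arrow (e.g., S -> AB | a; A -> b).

S -> a | aX; C -> i | aa | Xaa; X -> C | a | iaa

Nullable set: {C, X}.
S -> aX: X nullable, giving a | aX.
Drop C -> ε.
C -> Xaa: X nullable, giving Xaa | aa.
X -> C: C nullable, giving C.
Unchanged (no nullable symbols): S -> a; C -> i; X -> a; X -> iaa.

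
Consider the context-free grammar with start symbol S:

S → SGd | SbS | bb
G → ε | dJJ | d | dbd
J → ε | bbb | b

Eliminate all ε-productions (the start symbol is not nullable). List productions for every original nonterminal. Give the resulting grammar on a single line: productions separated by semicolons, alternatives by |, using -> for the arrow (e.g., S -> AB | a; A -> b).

Nullable set: {G, J}.
S -> SGd: G nullable, giving SGd | Sd.
Drop G -> ε.
G -> dJJ: J, J nullable, giving d | dJ | dJJ.
Drop J -> ε.
Unchanged (no nullable symbols): S -> SbS; S -> bb; G -> d; G -> dbd; J -> b; J -> bbb.

S -> Sd | bb | SGd | SbS; G -> d | dJ | dJJ | dbd; J -> b | bbb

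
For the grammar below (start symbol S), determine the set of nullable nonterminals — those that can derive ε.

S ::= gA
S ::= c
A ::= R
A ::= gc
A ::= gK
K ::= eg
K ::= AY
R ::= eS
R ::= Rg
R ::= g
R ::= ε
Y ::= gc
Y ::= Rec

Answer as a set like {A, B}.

{A, R}

Directly nullable (have an ε-rule): {R}.
A is nullable via A -> R (every symbol on the right is already known nullable).
Not nullable: K, S, Y — each has a terminal in every rule's right-hand side or depends on a non-nullable symbol.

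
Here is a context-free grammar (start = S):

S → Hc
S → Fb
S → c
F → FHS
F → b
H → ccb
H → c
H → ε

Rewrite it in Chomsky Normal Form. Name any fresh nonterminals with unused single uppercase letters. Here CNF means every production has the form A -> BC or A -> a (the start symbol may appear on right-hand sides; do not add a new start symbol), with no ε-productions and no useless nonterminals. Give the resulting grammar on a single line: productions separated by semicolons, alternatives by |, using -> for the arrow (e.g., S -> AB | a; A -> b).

Nullable: {H}; after ε-elimination: S -> c | Fb | Hc; F -> b | FS | FHS; H -> c | ccb.
No unit productions to eliminate.
TERM: introduce B -> b, A -> c and substitute in every rule of length ≥2.
BIN: F -> FHS becomes F -> FC, C -> HS; H -> AAB becomes H -> AD, D -> AB.

S -> c | FB | HA; A -> c; B -> b; C -> HS; D -> AB; F -> b | FC | FS; H -> c | AD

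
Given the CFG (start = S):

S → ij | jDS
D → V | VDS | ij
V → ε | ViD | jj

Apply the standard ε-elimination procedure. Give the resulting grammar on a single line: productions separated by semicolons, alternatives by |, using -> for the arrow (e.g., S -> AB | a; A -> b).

S -> ij | jS | jDS; D -> S | V | DS | VS | ij | VDS; V -> i | Vi | iD | jj | ViD

Nullable set: {D, V}.
S -> jDS: D nullable, giving jDS | jS.
D -> V: V nullable, giving V.
D -> VDS: V, D nullable, giving DS | S | VDS | VS.
Drop V -> ε.
V -> ViD: V, D nullable, giving Vi | ViD | i | iD.
Unchanged (no nullable symbols): S -> ij; D -> ij; V -> jj.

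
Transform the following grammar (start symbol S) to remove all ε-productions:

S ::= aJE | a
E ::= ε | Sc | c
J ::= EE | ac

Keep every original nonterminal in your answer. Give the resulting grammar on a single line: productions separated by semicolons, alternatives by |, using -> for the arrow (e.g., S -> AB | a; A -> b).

Nullable set: {E, J}.
S -> aJE: J, E nullable, giving a | aE | aJ | aJE.
Drop E -> ε.
J -> EE: E, E nullable, giving E | EE.
Unchanged (no nullable symbols): S -> a; E -> Sc; E -> c; J -> ac.

S -> a | aE | aJ | aJE; E -> c | Sc; J -> E | EE | ac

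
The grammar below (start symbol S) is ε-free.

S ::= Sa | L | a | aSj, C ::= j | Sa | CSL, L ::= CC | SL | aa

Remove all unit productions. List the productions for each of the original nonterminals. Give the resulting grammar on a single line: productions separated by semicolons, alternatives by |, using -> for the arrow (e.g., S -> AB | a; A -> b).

S -> a | CC | SL | Sa | aa | aSj; C -> j | Sa | CSL; L -> CC | SL | aa

Unit productions: S->L.
Unit pairs (A ⇒* B via units): (S,L).
S: inherits non-unit rules of {L, S} → CC | SL | Sa | a | aSj | aa.
C: inherits non-unit rules of {C} → CSL | Sa | j.
L: inherits non-unit rules of {L} → CC | SL | aa.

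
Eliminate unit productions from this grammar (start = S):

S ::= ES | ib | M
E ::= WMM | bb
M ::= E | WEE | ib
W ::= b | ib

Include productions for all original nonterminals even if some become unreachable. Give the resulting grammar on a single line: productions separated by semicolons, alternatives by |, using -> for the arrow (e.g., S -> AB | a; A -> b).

S -> ES | bb | ib | WEE | WMM; E -> bb | WMM; M -> bb | ib | WEE | WMM; W -> b | ib

Unit productions: M->E, S->M.
Unit pairs (A ⇒* B via units): (M,E), (S,E), (S,M).
S: inherits non-unit rules of {E, M, S} → ES | WEE | WMM | bb | ib.
E: inherits non-unit rules of {E} → WMM | bb.
M: inherits non-unit rules of {E, M} → WEE | WMM | bb | ib.
W: inherits non-unit rules of {W} → b | ib.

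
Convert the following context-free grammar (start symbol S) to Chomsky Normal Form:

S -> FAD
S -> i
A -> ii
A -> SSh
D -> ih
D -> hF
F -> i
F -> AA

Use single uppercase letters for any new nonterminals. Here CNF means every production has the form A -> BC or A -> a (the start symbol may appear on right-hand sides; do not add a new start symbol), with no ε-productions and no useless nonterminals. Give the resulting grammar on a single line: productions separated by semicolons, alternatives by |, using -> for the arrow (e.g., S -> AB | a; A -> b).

S -> i | FG; A -> CC | SE; B -> h; C -> i; D -> BF | CB; E -> SB; F -> i | AA; G -> AD

No ε-productions.
No unit productions to eliminate.
TERM: introduce B -> h, C -> i and substitute in every rule of length ≥2.
BIN: A -> SSB becomes A -> SE, E -> SB; S -> FAD becomes S -> FG, G -> AD.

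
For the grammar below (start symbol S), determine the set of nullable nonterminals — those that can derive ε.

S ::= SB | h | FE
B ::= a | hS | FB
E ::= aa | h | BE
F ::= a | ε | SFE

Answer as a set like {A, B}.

{F}

Directly nullable (have an ε-rule): {F}.
Not nullable: B, E, S — each has a terminal in every rule's right-hand side or depends on a non-nullable symbol.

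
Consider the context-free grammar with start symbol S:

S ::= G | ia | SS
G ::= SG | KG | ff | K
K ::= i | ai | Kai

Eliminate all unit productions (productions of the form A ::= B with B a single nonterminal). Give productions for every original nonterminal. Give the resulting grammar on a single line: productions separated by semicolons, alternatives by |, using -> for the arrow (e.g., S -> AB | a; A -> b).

S -> i | KG | SG | SS | ai | ff | ia | Kai; G -> i | KG | SG | ai | ff | Kai; K -> i | ai | Kai

Unit productions: G->K, S->G.
Unit pairs (A ⇒* B via units): (G,K), (S,G), (S,K).
S: inherits non-unit rules of {G, K, S} → KG | Kai | SG | SS | ai | ff | i | ia.
G: inherits non-unit rules of {G, K} → KG | Kai | SG | ai | ff | i.
K: inherits non-unit rules of {K} → Kai | ai | i.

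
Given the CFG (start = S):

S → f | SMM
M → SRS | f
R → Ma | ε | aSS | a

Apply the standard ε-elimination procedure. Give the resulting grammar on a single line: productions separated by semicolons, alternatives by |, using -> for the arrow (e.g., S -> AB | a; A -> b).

Nullable set: {R}.
M -> SRS: R nullable, giving SRS | SS.
Drop R -> ε.
Unchanged (no nullable symbols): S -> SMM; S -> f; M -> f; R -> Ma; R -> a; R -> aSS.

S -> f | SMM; M -> f | SS | SRS; R -> a | Ma | aSS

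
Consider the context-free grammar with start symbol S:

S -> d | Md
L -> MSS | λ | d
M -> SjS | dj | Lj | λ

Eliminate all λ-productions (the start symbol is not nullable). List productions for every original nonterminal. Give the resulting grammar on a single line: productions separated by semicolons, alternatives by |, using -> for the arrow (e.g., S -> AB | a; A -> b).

Nullable set: {L, M}.
S -> Md: M nullable, giving Md | d.
Drop L -> λ.
L -> MSS: M nullable, giving MSS | SS.
Drop M -> λ.
M -> Lj: L nullable, giving Lj | j.
Unchanged (no nullable symbols): S -> d; L -> d; M -> SjS; M -> dj.

S -> d | Md; L -> d | SS | MSS; M -> j | Lj | dj | SjS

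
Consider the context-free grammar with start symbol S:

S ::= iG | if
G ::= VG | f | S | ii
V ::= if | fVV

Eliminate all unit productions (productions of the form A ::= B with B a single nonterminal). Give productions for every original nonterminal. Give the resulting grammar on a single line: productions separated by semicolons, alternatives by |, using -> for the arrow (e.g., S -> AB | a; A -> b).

Unit productions: G->S.
Unit pairs (A ⇒* B via units): (G,S).
S: inherits non-unit rules of {S} → iG | if.
G: inherits non-unit rules of {G, S} → VG | f | iG | if | ii.
V: inherits non-unit rules of {V} → fVV | if.

S -> iG | if; G -> f | VG | iG | if | ii; V -> if | fVV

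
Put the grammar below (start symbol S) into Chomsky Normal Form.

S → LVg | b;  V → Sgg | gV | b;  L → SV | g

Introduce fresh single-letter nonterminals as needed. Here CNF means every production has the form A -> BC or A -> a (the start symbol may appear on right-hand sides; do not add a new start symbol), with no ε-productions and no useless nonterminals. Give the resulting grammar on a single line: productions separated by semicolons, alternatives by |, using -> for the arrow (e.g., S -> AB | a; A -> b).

No ε-productions.
No unit productions to eliminate.
TERM: introduce A -> g and substitute in every rule of length ≥2.
BIN: S -> LVA becomes S -> LB, B -> VA; V -> SAA becomes V -> SC, C -> AA.

S -> b | LB; A -> g; B -> VA; C -> AA; L -> g | SV; V -> b | AV | SC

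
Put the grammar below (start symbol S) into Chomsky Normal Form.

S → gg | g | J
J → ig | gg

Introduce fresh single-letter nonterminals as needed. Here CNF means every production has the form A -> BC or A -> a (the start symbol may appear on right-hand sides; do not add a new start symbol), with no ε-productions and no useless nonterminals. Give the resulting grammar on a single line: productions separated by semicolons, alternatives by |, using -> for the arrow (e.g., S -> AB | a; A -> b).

S -> g | AA | BA; A -> g; B -> i

No ε-productions.
After unit-elimination: S -> g | gg | ig; J -> gg | ig.
TERM: introduce A -> g, B -> i and substitute in every rule of length ≥2.
Drop unreachable/unproductive: J.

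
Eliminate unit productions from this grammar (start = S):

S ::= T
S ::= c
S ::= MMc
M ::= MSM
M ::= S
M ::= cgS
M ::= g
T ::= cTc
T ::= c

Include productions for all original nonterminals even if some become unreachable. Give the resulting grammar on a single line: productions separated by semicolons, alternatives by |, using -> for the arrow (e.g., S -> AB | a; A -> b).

Unit productions: M->S, S->T.
Unit pairs (A ⇒* B via units): (M,S), (M,T), (S,T).
S: inherits non-unit rules of {S, T} → MMc | c | cTc.
M: inherits non-unit rules of {M, S, T} → MMc | MSM | c | cTc | cgS | g.
T: inherits non-unit rules of {T} → c | cTc.

S -> c | MMc | cTc; M -> c | g | MMc | MSM | cTc | cgS; T -> c | cTc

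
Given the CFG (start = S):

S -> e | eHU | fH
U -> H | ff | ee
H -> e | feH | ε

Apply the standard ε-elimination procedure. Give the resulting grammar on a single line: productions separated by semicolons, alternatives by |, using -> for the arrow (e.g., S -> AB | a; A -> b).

S -> e | f | eH | eU | fH | eHU; H -> e | fe | feH; U -> H | ee | ff

Nullable set: {H, U}.
S -> eHU: H, U nullable, giving e | eH | eHU | eU.
S -> fH: H nullable, giving f | fH.
Drop H -> ε.
H -> feH: H nullable, giving fe | feH.
U -> H: H nullable, giving H.
Unchanged (no nullable symbols): S -> e; H -> e; U -> ee; U -> ff.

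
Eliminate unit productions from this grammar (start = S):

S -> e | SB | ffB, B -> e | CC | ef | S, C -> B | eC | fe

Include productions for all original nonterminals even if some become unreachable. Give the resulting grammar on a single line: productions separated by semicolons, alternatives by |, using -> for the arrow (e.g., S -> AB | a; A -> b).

Unit productions: B->S, C->B.
Unit pairs (A ⇒* B via units): (B,S), (C,B), (C,S).
S: inherits non-unit rules of {S} → SB | e | ffB.
B: inherits non-unit rules of {B, S} → CC | SB | e | ef | ffB.
C: inherits non-unit rules of {B, C, S} → CC | SB | e | eC | ef | fe | ffB.

S -> e | SB | ffB; B -> e | CC | SB | ef | ffB; C -> e | CC | SB | eC | ef | fe | ffB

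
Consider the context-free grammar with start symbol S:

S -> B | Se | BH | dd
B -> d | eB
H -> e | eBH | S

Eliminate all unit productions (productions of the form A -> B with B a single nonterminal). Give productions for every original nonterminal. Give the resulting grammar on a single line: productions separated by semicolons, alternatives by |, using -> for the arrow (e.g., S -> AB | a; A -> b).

S -> d | BH | Se | dd | eB; B -> d | eB; H -> d | e | BH | Se | dd | eB | eBH

Unit productions: H->S, S->B.
Unit pairs (A ⇒* B via units): (H,B), (H,S), (S,B).
S: inherits non-unit rules of {B, S} → BH | Se | d | dd | eB.
B: inherits non-unit rules of {B} → d | eB.
H: inherits non-unit rules of {B, H, S} → BH | Se | d | dd | e | eB | eBH.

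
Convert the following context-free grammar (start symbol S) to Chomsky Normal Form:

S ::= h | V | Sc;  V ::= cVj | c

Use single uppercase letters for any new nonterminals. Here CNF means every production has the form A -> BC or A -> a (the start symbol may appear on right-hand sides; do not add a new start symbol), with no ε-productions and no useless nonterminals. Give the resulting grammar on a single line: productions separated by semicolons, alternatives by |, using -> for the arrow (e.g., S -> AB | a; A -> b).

S -> c | h | AC | SA; A -> c; B -> j; C -> VB; D -> VB; V -> c | AD

No ε-productions.
After unit-elimination: S -> c | h | Sc | cVj; V -> c | cVj.
TERM: introduce A -> c, B -> j and substitute in every rule of length ≥2.
BIN: S -> AVB becomes S -> AC, C -> VB; V -> AVB becomes V -> AD, D -> VB.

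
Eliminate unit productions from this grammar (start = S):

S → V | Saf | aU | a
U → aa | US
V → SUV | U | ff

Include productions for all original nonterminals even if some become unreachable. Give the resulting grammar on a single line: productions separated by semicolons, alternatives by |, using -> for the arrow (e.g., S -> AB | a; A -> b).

Unit productions: S->V, V->U.
Unit pairs (A ⇒* B via units): (S,U), (S,V), (V,U).
S: inherits non-unit rules of {S, U, V} → SUV | Saf | US | a | aU | aa | ff.
U: inherits non-unit rules of {U} → US | aa.
V: inherits non-unit rules of {U, V} → SUV | US | aa | ff.

S -> a | US | aU | aa | ff | SUV | Saf; U -> US | aa; V -> US | aa | ff | SUV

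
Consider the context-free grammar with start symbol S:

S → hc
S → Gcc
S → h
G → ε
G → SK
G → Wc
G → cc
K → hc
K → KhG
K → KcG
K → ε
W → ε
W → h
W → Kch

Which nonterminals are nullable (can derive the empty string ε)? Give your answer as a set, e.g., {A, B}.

Directly nullable (have an ε-rule): {G, K, W}.
Not nullable: S — each has a terminal in every rule's right-hand side or depends on a non-nullable symbol.

{G, K, W}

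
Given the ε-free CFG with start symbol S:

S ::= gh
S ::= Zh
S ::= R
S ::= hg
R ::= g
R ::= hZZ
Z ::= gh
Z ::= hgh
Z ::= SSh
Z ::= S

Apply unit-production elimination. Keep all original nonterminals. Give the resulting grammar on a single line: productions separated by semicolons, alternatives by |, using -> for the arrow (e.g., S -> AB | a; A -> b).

S -> g | Zh | gh | hg | hZZ; R -> g | hZZ; Z -> g | Zh | gh | hg | SSh | hZZ | hgh

Unit productions: S->R, Z->S.
Unit pairs (A ⇒* B via units): (S,R), (Z,R), (Z,S).
S: inherits non-unit rules of {R, S} → Zh | g | gh | hZZ | hg.
R: inherits non-unit rules of {R} → g | hZZ.
Z: inherits non-unit rules of {R, S, Z} → SSh | Zh | g | gh | hZZ | hg | hgh.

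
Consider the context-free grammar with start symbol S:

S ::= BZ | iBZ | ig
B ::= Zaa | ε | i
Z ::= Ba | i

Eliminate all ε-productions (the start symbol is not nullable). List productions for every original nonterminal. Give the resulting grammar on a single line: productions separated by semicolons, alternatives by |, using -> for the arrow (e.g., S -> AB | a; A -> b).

S -> Z | BZ | iZ | ig | iBZ; B -> i | Zaa; Z -> a | i | Ba

Nullable set: {B}.
S -> BZ: B nullable, giving BZ | Z.
S -> iBZ: B nullable, giving iBZ | iZ.
Drop B -> ε.
Z -> Ba: B nullable, giving Ba | a.
Unchanged (no nullable symbols): S -> ig; B -> Zaa; B -> i; Z -> i.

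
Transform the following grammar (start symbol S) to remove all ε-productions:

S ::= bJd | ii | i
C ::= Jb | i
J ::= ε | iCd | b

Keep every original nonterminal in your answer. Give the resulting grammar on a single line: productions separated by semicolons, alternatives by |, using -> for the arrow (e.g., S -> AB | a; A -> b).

Nullable set: {J}.
S -> bJd: J nullable, giving bJd | bd.
C -> Jb: J nullable, giving Jb | b.
Drop J -> ε.
Unchanged (no nullable symbols): S -> i; S -> ii; C -> i; J -> b; J -> iCd.

S -> i | bd | ii | bJd; C -> b | i | Jb; J -> b | iCd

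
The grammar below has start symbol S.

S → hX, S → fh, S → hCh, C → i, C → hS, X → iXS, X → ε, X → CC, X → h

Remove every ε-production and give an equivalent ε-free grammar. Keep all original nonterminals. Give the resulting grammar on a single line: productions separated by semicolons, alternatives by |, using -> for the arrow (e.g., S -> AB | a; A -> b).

Nullable set: {X}.
S -> hX: X nullable, giving h | hX.
Drop X -> ε.
X -> iXS: X nullable, giving iS | iXS.
Unchanged (no nullable symbols): S -> fh; S -> hCh; C -> hS; C -> i; X -> CC; X -> h.

S -> h | fh | hX | hCh; C -> i | hS; X -> h | CC | iS | iXS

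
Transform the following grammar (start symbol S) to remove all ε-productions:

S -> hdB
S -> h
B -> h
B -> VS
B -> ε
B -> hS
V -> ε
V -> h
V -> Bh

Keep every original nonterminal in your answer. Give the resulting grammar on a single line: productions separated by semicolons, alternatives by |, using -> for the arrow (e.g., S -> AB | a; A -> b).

Nullable set: {B, V}.
S -> hdB: B nullable, giving hd | hdB.
Drop B -> ε.
B -> VS: V nullable, giving S | VS.
Drop V -> ε.
V -> Bh: B nullable, giving Bh | h.
Unchanged (no nullable symbols): S -> h; B -> h; B -> hS; V -> h.

S -> h | hd | hdB; B -> S | h | VS | hS; V -> h | Bh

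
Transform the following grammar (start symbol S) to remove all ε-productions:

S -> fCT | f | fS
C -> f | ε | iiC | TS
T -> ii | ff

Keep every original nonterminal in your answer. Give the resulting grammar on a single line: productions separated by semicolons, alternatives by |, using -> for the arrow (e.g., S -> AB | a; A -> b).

Nullable set: {C}.
S -> fCT: C nullable, giving fCT | fT.
Drop C -> ε.
C -> iiC: C nullable, giving ii | iiC.
Unchanged (no nullable symbols): S -> f; S -> fS; C -> TS; C -> f; T -> ff; T -> ii.

S -> f | fS | fT | fCT; C -> f | TS | ii | iiC; T -> ff | ii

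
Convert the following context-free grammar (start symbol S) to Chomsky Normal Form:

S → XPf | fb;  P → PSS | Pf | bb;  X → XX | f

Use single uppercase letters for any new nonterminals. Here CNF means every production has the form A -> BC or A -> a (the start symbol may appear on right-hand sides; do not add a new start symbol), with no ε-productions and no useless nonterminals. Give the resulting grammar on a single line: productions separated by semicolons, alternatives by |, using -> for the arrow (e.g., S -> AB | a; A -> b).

No ε-productions.
No unit productions to eliminate.
TERM: introduce B -> b, A -> f and substitute in every rule of length ≥2.
BIN: P -> PSS becomes P -> PC, C -> SS; S -> XPA becomes S -> XD, D -> PA.

S -> AB | XD; A -> f; B -> b; C -> SS; D -> PA; P -> BB | PA | PC; X -> f | XX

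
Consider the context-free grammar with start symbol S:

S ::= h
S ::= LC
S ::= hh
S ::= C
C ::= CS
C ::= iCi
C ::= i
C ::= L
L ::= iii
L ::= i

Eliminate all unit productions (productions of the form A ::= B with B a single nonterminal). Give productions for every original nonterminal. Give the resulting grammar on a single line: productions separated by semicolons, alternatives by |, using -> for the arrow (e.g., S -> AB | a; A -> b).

S -> h | i | CS | LC | hh | iCi | iii; C -> i | CS | iCi | iii; L -> i | iii

Unit productions: C->L, S->C.
Unit pairs (A ⇒* B via units): (C,L), (S,C), (S,L).
S: inherits non-unit rules of {C, L, S} → CS | LC | h | hh | i | iCi | iii.
C: inherits non-unit rules of {C, L} → CS | i | iCi | iii.
L: inherits non-unit rules of {L} → i | iii.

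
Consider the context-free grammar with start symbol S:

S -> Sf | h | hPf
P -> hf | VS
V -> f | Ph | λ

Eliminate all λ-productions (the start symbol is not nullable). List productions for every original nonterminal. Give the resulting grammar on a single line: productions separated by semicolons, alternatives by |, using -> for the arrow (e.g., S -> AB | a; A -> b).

S -> h | Sf | hPf; P -> S | VS | hf; V -> f | Ph

Nullable set: {V}.
P -> VS: V nullable, giving S | VS.
Drop V -> λ.
Unchanged (no nullable symbols): S -> Sf; S -> h; S -> hPf; P -> hf; V -> Ph; V -> f.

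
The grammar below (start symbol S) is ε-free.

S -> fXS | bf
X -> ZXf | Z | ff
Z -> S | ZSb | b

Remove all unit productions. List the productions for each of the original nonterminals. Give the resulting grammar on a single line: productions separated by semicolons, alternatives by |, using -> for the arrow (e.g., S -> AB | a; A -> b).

S -> bf | fXS; X -> b | bf | ff | ZSb | ZXf | fXS; Z -> b | bf | ZSb | fXS

Unit productions: X->Z, Z->S.
Unit pairs (A ⇒* B via units): (X,S), (X,Z), (Z,S).
S: inherits non-unit rules of {S} → bf | fXS.
X: inherits non-unit rules of {S, X, Z} → ZSb | ZXf | b | bf | fXS | ff.
Z: inherits non-unit rules of {S, Z} → ZSb | b | bf | fXS.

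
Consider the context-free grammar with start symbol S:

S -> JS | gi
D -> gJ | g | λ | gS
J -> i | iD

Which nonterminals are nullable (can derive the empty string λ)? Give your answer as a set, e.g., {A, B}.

Directly nullable (have an ε-rule): {D}.
Not nullable: J, S — each has a terminal in every rule's right-hand side or depends on a non-nullable symbol.

{D}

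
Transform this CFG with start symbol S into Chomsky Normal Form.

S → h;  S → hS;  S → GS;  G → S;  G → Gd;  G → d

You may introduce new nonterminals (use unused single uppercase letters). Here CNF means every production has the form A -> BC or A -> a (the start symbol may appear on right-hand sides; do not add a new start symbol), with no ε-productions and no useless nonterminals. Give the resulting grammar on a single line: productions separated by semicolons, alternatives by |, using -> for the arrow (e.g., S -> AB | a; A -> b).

No ε-productions.
After unit-elimination: S -> h | GS | hS; G -> d | h | GS | Gd | hS.
TERM: introduce A -> d, B -> h and substitute in every rule of length ≥2.

S -> h | BS | GS; A -> d; B -> h; G -> d | h | BS | GA | GS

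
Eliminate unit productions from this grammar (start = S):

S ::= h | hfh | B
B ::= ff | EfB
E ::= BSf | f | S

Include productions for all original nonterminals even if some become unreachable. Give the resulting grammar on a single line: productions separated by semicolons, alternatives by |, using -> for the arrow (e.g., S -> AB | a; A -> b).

Unit productions: E->S, S->B.
Unit pairs (A ⇒* B via units): (E,B), (E,S), (S,B).
S: inherits non-unit rules of {B, S} → EfB | ff | h | hfh.
B: inherits non-unit rules of {B} → EfB | ff.
E: inherits non-unit rules of {B, E, S} → BSf | EfB | f | ff | h | hfh.

S -> h | ff | EfB | hfh; B -> ff | EfB; E -> f | h | ff | BSf | EfB | hfh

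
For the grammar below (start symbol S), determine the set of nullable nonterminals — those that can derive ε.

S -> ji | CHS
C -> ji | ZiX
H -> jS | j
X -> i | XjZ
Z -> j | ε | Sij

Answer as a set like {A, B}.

{Z}

Directly nullable (have an ε-rule): {Z}.
Not nullable: C, H, S, X — each has a terminal in every rule's right-hand side or depends on a non-nullable symbol.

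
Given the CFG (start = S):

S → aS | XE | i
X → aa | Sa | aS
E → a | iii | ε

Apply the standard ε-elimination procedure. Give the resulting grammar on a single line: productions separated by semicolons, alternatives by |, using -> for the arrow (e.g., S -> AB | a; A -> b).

Nullable set: {E}.
S -> XE: E nullable, giving X | XE.
Drop E -> ε.
Unchanged (no nullable symbols): S -> aS; S -> i; E -> a; E -> iii; X -> Sa; X -> aS; X -> aa.

S -> X | i | XE | aS; E -> a | iii; X -> Sa | aS | aa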